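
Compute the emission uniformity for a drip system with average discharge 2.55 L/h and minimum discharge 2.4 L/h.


EU = (q_min/q_avg)*100 = (2.4/2.55)*100 = 94.1176%

94.1176 %


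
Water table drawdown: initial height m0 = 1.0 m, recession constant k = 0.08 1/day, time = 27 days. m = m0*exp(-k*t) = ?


m = m0 * exp(-k*t)
m = 1.0 * exp(-0.08 * 27)
m = 1.0 * exp(-2.1600)

0.1153 m


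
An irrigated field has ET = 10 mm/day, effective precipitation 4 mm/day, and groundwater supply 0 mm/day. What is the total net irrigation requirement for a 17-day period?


Daily deficit = ET - Pe - GW = 10 - 4 - 0 = 6 mm/day
NIR = 6 * 17 = 102 mm

102.0000 mm


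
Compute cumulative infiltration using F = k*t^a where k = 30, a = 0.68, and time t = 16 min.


F = k * t^a = 30 * 16^0.68
F = 30 * 6.588728

197.6618 mm


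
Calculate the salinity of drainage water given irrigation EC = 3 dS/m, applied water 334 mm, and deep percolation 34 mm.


EC_dw = EC_iw * D_iw / D_dw
EC_dw = 3 * 334 / 34
EC_dw = 1002 / 34

29.4706 dS/m


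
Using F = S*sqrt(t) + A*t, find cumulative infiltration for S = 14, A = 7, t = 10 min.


F = S*sqrt(t) + A*t
F = 14*sqrt(10) + 7*10
F = 14*3.162278 + 70

114.2719 mm


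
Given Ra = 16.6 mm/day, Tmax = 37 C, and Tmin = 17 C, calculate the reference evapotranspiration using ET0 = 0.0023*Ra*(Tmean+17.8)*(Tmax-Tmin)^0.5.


Tmean = (Tmax + Tmin)/2 = (37 + 17)/2 = 27.0
ET0 = 0.0023 * 16.6 * (27.0 + 17.8) * sqrt(37 - 17)
ET0 = 0.0023 * 16.6 * 44.8 * 4.472136

7.6494 mm/day


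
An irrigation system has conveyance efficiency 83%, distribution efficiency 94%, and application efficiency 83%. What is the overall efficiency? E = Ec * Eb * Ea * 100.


Ec = 0.83, Eb = 0.94, Ea = 0.83
E = 0.83 * 0.94 * 0.83 * 100 = 64.7566%

64.7566 %


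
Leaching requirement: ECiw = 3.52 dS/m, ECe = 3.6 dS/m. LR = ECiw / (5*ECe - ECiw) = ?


LR = ECiw / (5*ECe - ECiw)
LR = 3.52 / (5*3.6 - 3.52)
LR = 3.52 / 14.4800

0.2431


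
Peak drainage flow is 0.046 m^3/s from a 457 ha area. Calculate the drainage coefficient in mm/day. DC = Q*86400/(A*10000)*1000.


DC = Q * 86400 / (A * 10000) * 1000
DC = 0.046 * 86400 / (457 * 10000) * 1000
DC = 3974400.0000 / 4570000

0.8697 mm/day


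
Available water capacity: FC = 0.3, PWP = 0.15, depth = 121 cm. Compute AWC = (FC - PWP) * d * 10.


AWC = (FC - PWP) * d * 10
AWC = (0.3 - 0.15) * 121 * 10
AWC = 0.1500 * 121 * 10

181.5000 mm


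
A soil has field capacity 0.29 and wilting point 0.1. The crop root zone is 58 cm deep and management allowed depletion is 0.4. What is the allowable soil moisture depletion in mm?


SMD = (FC - PWP) * d * MAD * 10
SMD = (0.29 - 0.1) * 58 * 0.4 * 10
SMD = 0.1900 * 58 * 0.4 * 10

44.0800 mm


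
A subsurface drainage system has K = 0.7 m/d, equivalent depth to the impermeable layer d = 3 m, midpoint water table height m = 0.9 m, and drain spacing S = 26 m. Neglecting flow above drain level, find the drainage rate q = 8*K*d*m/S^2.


q = 8*K*d*m/S^2
q = 8*0.7*3*0.9/26^2
q = 15.1200 / 676

0.0224 m/d


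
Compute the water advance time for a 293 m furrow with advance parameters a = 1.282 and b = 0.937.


t = (L/a)^(1/b)
t = (293/1.282)^(1/0.937)
t = 228.549142^(1/0.937)

329.2969 min


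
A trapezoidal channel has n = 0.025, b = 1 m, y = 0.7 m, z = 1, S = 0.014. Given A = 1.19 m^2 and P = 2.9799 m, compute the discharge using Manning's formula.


R = A/P = 1.19/2.9799 = 0.399342
Q = (1/0.025) * 1.19 * 0.399342^(2/3) * 0.014^0.5

3.0542 m^3/s


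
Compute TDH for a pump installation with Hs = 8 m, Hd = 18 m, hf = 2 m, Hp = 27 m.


TDH = Hs + Hd + hf + Hp = 8 + 18 + 2 + 27 = 55

55 m


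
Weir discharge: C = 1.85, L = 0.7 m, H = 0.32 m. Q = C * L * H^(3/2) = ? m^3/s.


Q = C * L * H^(3/2) = 1.85 * 0.7 * 0.32^1.5 = 1.85 * 0.7 * 0.181019

0.2344 m^3/s


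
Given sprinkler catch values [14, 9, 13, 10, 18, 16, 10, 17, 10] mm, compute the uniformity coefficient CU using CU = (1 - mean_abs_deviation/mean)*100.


mean = 13.000000 mm
MAD = 2.888889 mm
CU = (1 - 2.888889/13.000000)*100

77.7778 %


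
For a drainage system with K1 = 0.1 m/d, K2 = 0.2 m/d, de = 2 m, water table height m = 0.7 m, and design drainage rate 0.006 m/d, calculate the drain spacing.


S^2 = 8*K2*de*m/q + 4*K1*m^2/q
S^2 = 8*0.2*2*0.7/0.006 + 4*0.1*0.7^2/0.006
S = sqrt(406.0000)

20.1494 m


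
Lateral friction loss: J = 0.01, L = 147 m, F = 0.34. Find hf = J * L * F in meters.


hf = J * L * F = 0.01 * 147 * 0.34 = 0.4998 m

0.4998 m


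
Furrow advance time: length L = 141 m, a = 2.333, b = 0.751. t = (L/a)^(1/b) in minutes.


t = (L/a)^(1/b)
t = (141/2.333)^(1/0.751)
t = 60.437205^(1/0.751)

235.4561 min


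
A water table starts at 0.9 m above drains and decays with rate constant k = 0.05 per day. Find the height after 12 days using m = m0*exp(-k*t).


m = m0 * exp(-k*t)
m = 0.9 * exp(-0.05 * 12)
m = 0.9 * exp(-0.6000)

0.4939 m


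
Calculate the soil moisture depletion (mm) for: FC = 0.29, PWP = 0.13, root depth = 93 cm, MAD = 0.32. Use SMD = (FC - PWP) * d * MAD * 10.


SMD = (FC - PWP) * d * MAD * 10
SMD = (0.29 - 0.13) * 93 * 0.32 * 10
SMD = 0.1600 * 93 * 0.32 * 10

47.6160 mm


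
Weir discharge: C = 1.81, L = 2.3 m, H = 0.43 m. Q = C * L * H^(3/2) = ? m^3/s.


Q = C * L * H^(3/2) = 1.81 * 2.3 * 0.43^1.5 = 1.81 * 2.3 * 0.281970

1.1738 m^3/s


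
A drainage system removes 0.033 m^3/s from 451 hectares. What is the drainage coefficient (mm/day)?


DC = Q * 86400 / (A * 10000) * 1000
DC = 0.033 * 86400 / (451 * 10000) * 1000
DC = 2851200.0000 / 4510000

0.6322 mm/day


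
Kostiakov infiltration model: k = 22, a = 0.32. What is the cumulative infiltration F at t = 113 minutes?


F = k * t^a = 22 * 113^0.32
F = 22 * 4.539260

99.8637 mm


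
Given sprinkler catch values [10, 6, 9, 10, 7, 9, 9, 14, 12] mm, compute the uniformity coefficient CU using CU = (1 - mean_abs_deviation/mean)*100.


mean = 9.555556 mm
MAD = 1.728395 mm
CU = (1 - 1.728395/9.555556)*100

81.9121 %


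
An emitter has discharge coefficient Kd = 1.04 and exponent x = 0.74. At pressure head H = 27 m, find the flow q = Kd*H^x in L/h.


q = Kd * H^x = 1.04 * 27^0.74 = 1.04 * 11.460648

11.9191 L/h


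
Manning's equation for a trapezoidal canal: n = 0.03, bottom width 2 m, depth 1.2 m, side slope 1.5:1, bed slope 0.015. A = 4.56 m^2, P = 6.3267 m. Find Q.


R = A/P = 4.56/6.3267 = 0.720755
Q = (1/0.03) * 4.56 * 0.720755^(2/3) * 0.015^0.5

14.9651 m^3/s


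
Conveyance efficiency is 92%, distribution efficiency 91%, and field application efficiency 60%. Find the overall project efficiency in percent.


Ec = 0.92, Eb = 0.91, Ea = 0.6
E = 0.92 * 0.91 * 0.6 * 100 = 50.2320%

50.2320 %


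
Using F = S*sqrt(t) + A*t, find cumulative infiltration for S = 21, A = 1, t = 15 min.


F = S*sqrt(t) + A*t
F = 21*sqrt(15) + 1*15
F = 21*3.872983 + 15

96.3326 mm


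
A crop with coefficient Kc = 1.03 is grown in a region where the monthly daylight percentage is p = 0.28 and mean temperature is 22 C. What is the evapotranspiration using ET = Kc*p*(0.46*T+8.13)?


ET = Kc * p * (0.46*T + 8.13)
ET = 1.03 * 0.28 * (0.46*22 + 8.13)
ET = 1.03 * 0.28 * 18.2500

5.2633 mm/day


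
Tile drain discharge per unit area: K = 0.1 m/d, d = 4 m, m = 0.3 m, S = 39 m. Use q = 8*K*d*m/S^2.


q = 8*K*d*m/S^2
q = 8*0.1*4*0.3/39^2
q = 0.9600 / 1521

6.3116e-04 m/d


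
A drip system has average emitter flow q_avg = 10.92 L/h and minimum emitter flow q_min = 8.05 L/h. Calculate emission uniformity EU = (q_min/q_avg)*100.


EU = (q_min/q_avg)*100 = (8.05/10.92)*100 = 73.7179%

73.7179 %


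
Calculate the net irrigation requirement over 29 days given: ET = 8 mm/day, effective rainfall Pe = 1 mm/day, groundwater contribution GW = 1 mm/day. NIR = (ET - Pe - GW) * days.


Daily deficit = ET - Pe - GW = 8 - 1 - 1 = 6 mm/day
NIR = 6 * 29 = 174 mm

174.0000 mm


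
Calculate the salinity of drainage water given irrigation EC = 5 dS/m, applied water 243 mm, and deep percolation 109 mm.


EC_dw = EC_iw * D_iw / D_dw
EC_dw = 5 * 243 / 109
EC_dw = 1215 / 109

11.1468 dS/m


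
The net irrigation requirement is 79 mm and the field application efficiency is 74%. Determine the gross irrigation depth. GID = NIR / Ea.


Ea = 74% = 0.74
GID = NIR / Ea = 79 / 0.74 = 106.7568 mm

106.7568 mm


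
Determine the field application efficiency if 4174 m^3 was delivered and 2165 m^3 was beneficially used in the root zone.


Ea = V_root / V_field * 100 = 2165 / 4174 * 100 = 51.8687%

51.8687 %


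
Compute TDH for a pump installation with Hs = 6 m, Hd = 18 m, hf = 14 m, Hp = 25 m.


TDH = Hs + Hd + hf + Hp = 6 + 18 + 14 + 25 = 63

63 m


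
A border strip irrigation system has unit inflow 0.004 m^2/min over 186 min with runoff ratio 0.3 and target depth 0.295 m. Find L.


L = q*t/((1+r)*Z)
L = 0.004*186/((1+0.3)*0.295)
L = 0.744/0.3835

1.9400 m


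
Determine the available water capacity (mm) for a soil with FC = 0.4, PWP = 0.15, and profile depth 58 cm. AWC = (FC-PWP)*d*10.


AWC = (FC - PWP) * d * 10
AWC = (0.4 - 0.15) * 58 * 10
AWC = 0.2500 * 58 * 10

145.0000 mm


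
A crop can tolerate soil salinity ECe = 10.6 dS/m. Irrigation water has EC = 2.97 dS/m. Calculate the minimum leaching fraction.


LR = ECiw / (5*ECe - ECiw)
LR = 2.97 / (5*10.6 - 2.97)
LR = 2.97 / 50.0300

0.0594


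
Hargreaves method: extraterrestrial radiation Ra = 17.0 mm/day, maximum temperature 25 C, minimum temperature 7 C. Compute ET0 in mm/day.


Tmean = (Tmax + Tmin)/2 = (25 + 7)/2 = 16.0
ET0 = 0.0023 * 17.0 * (16.0 + 17.8) * sqrt(25 - 7)
ET0 = 0.0023 * 17.0 * 33.8 * 4.242641

5.6070 mm/day


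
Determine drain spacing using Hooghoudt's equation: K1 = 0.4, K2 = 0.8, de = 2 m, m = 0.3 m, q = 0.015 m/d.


S^2 = 8*K2*de*m/q + 4*K1*m^2/q
S^2 = 8*0.8*2*0.3/0.015 + 4*0.4*0.3^2/0.015
S = sqrt(265.6000)

16.2972 m


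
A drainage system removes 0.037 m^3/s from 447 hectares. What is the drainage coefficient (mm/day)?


DC = Q * 86400 / (A * 10000) * 1000
DC = 0.037 * 86400 / (447 * 10000) * 1000
DC = 3196800.0000 / 4470000

0.7152 mm/day


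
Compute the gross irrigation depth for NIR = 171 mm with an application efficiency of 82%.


Ea = 82% = 0.82
GID = NIR / Ea = 171 / 0.82 = 208.5366 mm

208.5366 mm


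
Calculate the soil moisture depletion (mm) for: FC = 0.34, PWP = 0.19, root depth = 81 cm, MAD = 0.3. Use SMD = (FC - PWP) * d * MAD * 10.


SMD = (FC - PWP) * d * MAD * 10
SMD = (0.34 - 0.19) * 81 * 0.3 * 10
SMD = 0.1500 * 81 * 0.3 * 10

36.4500 mm


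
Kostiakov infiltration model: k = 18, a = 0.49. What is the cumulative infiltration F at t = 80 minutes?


F = k * t^a = 18 * 80^0.49
F = 18 * 8.560795

154.0943 mm


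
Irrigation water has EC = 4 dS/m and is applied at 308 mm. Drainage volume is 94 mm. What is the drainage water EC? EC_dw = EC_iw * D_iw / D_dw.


EC_dw = EC_iw * D_iw / D_dw
EC_dw = 4 * 308 / 94
EC_dw = 1232 / 94

13.1064 dS/m


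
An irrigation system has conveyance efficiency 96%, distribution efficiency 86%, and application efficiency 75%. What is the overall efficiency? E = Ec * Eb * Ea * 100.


Ec = 0.96, Eb = 0.86, Ea = 0.75
E = 0.96 * 0.86 * 0.75 * 100 = 61.9200%

61.9200 %


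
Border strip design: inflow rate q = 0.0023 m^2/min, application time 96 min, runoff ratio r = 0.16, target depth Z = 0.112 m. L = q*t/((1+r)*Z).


L = q*t/((1+r)*Z)
L = 0.0023*96/((1+0.16)*0.112)
L = 0.2208/0.12992

1.6995 m


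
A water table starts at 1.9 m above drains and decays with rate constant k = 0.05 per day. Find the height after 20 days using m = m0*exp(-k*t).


m = m0 * exp(-k*t)
m = 1.9 * exp(-0.05 * 20)
m = 1.9 * exp(-1.0000)

0.6990 m


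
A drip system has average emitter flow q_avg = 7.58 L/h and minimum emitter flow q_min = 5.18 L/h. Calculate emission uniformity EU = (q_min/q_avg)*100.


EU = (q_min/q_avg)*100 = (5.18/7.58)*100 = 68.3377%

68.3377 %


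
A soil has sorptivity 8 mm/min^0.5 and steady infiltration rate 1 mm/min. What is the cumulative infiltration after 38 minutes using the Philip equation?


F = S*sqrt(t) + A*t
F = 8*sqrt(38) + 1*38
F = 8*6.164414 + 38

87.3153 mm


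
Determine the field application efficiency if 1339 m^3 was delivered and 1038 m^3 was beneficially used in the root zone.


Ea = V_root / V_field * 100 = 1038 / 1339 * 100 = 77.5205%

77.5205 %


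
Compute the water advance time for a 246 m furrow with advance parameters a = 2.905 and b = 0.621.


t = (L/a)^(1/b)
t = (246/2.905)^(1/0.621)
t = 84.681583^(1/0.621)

1271.5401 min


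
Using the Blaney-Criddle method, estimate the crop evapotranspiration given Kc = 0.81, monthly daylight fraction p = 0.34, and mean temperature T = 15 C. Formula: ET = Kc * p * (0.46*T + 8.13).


ET = Kc * p * (0.46*T + 8.13)
ET = 0.81 * 0.34 * (0.46*15 + 8.13)
ET = 0.81 * 0.34 * 15.0300

4.1393 mm/day


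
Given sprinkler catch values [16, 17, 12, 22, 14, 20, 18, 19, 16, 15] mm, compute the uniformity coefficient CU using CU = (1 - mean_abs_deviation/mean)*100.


mean = 16.900000 mm
MAD = 2.300000 mm
CU = (1 - 2.300000/16.900000)*100

86.3905 %


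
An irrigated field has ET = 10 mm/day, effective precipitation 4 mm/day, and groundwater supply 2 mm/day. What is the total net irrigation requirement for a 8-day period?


Daily deficit = ET - Pe - GW = 10 - 4 - 2 = 4 mm/day
NIR = 4 * 8 = 32 mm

32.0000 mm


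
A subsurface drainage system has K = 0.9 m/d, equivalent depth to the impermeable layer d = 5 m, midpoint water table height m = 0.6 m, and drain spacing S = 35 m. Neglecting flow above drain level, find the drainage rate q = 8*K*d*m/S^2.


q = 8*K*d*m/S^2
q = 8*0.9*5*0.6/35^2
q = 21.6000 / 1225

0.0176 m/d


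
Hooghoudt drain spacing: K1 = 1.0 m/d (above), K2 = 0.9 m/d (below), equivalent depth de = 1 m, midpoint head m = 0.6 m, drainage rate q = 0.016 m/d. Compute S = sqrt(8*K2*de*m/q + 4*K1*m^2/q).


S^2 = 8*K2*de*m/q + 4*K1*m^2/q
S^2 = 8*0.9*1*0.6/0.016 + 4*1.0*0.6^2/0.016
S = sqrt(360.0000)

18.9737 m


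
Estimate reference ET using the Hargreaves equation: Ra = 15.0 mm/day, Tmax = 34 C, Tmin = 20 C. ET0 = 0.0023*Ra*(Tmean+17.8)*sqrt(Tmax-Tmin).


Tmean = (Tmax + Tmin)/2 = (34 + 20)/2 = 27.0
ET0 = 0.0023 * 15.0 * (27.0 + 17.8) * sqrt(34 - 20)
ET0 = 0.0023 * 15.0 * 44.8 * 3.741657

5.7831 mm/day


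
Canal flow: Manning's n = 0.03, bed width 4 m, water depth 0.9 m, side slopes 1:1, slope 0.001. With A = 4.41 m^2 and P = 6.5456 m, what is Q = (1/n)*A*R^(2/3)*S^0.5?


R = A/P = 4.41/6.5456 = 0.673735
Q = (1/0.03) * 4.41 * 0.673735^(2/3) * 0.001^0.5

3.5725 m^3/s


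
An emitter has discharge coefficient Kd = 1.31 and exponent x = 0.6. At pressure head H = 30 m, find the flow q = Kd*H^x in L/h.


q = Kd * H^x = 1.31 * 30^0.6 = 1.31 * 7.696136

10.0819 L/h


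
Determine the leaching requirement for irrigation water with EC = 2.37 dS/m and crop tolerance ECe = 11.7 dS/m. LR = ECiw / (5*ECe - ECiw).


LR = ECiw / (5*ECe - ECiw)
LR = 2.37 / (5*11.7 - 2.37)
LR = 2.37 / 56.1300

0.0422


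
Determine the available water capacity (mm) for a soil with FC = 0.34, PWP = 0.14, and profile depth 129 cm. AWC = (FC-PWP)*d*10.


AWC = (FC - PWP) * d * 10
AWC = (0.34 - 0.14) * 129 * 10
AWC = 0.2000 * 129 * 10

258.0000 mm


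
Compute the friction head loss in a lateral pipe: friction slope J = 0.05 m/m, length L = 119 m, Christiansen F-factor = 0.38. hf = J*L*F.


hf = J * L * F = 0.05 * 119 * 0.38 = 2.2610 m

2.2610 m


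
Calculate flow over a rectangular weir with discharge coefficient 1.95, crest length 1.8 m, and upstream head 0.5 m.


Q = C * L * H^(3/2) = 1.95 * 1.8 * 0.5^1.5 = 1.95 * 1.8 * 0.353553

1.2410 m^3/s


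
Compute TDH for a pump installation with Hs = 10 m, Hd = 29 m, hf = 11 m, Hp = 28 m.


TDH = Hs + Hd + hf + Hp = 10 + 29 + 11 + 28 = 78

78 m


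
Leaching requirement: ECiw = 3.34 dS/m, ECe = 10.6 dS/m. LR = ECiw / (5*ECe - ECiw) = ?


LR = ECiw / (5*ECe - ECiw)
LR = 3.34 / (5*10.6 - 3.34)
LR = 3.34 / 49.6600

0.0673


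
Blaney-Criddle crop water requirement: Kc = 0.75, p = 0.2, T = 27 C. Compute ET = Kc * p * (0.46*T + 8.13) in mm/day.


ET = Kc * p * (0.46*T + 8.13)
ET = 0.75 * 0.2 * (0.46*27 + 8.13)
ET = 0.75 * 0.2 * 20.5500

3.0825 mm/day


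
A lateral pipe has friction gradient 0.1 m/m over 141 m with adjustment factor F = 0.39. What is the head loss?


hf = J * L * F = 0.1 * 141 * 0.39 = 5.4990 m

5.4990 m


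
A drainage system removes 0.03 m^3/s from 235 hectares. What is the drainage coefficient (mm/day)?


DC = Q * 86400 / (A * 10000) * 1000
DC = 0.03 * 86400 / (235 * 10000) * 1000
DC = 2592000.0000 / 2350000

1.1030 mm/day


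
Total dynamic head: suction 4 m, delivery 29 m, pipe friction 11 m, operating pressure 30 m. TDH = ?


TDH = Hs + Hd + hf + Hp = 4 + 29 + 11 + 30 = 74

74 m


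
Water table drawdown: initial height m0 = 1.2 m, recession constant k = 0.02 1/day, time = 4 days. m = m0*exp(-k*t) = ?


m = m0 * exp(-k*t)
m = 1.2 * exp(-0.02 * 4)
m = 1.2 * exp(-0.0800)

1.1077 m


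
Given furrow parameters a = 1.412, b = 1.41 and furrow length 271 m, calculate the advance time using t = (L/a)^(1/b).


t = (L/a)^(1/b)
t = (271/1.412)^(1/1.41)
t = 191.926346^(1/1.41)

41.6145 min


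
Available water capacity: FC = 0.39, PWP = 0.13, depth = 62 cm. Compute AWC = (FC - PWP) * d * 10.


AWC = (FC - PWP) * d * 10
AWC = (0.39 - 0.13) * 62 * 10
AWC = 0.2600 * 62 * 10

161.2000 mm


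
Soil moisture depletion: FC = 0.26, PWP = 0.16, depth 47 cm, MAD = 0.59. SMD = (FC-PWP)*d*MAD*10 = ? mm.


SMD = (FC - PWP) * d * MAD * 10
SMD = (0.26 - 0.16) * 47 * 0.59 * 10
SMD = 0.1000 * 47 * 0.59 * 10

27.7300 mm


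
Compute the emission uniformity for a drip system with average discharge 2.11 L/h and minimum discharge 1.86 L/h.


EU = (q_min/q_avg)*100 = (1.86/2.11)*100 = 88.1517%

88.1517 %


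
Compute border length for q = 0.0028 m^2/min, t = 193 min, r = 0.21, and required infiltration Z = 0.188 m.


L = q*t/((1+r)*Z)
L = 0.0028*193/((1+0.21)*0.188)
L = 0.5404/0.22748

2.3756 m


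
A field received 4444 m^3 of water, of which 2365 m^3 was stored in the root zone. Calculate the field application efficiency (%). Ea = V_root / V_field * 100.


Ea = V_root / V_field * 100 = 2365 / 4444 * 100 = 53.2178%

53.2178 %


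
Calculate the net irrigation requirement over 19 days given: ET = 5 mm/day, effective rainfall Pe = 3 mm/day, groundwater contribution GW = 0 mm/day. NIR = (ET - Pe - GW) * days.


Daily deficit = ET - Pe - GW = 5 - 3 - 0 = 2 mm/day
NIR = 2 * 19 = 38 mm

38.0000 mm


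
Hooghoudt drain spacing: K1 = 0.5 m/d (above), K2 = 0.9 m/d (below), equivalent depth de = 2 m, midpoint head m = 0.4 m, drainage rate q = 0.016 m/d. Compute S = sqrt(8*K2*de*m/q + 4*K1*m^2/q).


S^2 = 8*K2*de*m/q + 4*K1*m^2/q
S^2 = 8*0.9*2*0.4/0.016 + 4*0.5*0.4^2/0.016
S = sqrt(380.0000)

19.4936 m


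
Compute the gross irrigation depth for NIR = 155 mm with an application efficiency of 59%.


Ea = 59% = 0.59
GID = NIR / Ea = 155 / 0.59 = 262.7119 mm

262.7119 mm


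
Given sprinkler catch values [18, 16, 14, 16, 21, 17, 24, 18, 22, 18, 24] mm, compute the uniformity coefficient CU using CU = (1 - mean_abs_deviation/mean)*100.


mean = 18.909091 mm
MAD = 2.793388 mm
CU = (1 - 2.793388/18.909091)*100

85.2273 %


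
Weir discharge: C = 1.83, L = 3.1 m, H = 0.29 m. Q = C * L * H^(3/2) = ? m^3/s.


Q = C * L * H^(3/2) = 1.83 * 3.1 * 0.29^1.5 = 1.83 * 3.1 * 0.156170

0.8860 m^3/s


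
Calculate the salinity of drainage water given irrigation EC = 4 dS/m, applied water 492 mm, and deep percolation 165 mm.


EC_dw = EC_iw * D_iw / D_dw
EC_dw = 4 * 492 / 165
EC_dw = 1968 / 165

11.9273 dS/m


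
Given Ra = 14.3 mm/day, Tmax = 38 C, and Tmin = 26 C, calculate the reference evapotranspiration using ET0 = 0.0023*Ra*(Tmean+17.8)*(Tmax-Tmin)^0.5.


Tmean = (Tmax + Tmin)/2 = (38 + 26)/2 = 32.0
ET0 = 0.0023 * 14.3 * (32.0 + 17.8) * sqrt(38 - 26)
ET0 = 0.0023 * 14.3 * 49.8 * 3.464102

5.6739 mm/day


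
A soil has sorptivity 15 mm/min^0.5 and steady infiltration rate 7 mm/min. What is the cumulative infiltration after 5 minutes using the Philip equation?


F = S*sqrt(t) + A*t
F = 15*sqrt(5) + 7*5
F = 15*2.236068 + 35

68.5410 mm


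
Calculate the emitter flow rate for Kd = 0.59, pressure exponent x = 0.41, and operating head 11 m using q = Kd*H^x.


q = Kd * H^x = 0.59 * 11^0.41 = 0.59 * 2.672828

1.5770 L/h


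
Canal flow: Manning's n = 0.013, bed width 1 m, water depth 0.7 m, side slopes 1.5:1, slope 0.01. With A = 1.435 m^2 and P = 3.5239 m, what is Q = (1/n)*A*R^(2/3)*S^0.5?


R = A/P = 1.435/3.5239 = 0.407219
Q = (1/0.013) * 1.435 * 0.407219^(2/3) * 0.01^0.5

6.0645 m^3/s


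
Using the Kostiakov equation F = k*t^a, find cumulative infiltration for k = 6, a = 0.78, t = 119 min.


F = k * t^a = 6 * 119^0.78
F = 6 * 41.584035

249.5042 mm


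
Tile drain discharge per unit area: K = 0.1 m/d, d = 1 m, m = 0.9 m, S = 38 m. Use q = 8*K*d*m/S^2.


q = 8*K*d*m/S^2
q = 8*0.1*1*0.9/38^2
q = 0.7200 / 1444

4.9861e-04 m/d


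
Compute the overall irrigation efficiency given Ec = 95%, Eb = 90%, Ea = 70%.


Ec = 0.95, Eb = 0.9, Ea = 0.7
E = 0.95 * 0.9 * 0.7 * 100 = 59.8500%

59.8500 %


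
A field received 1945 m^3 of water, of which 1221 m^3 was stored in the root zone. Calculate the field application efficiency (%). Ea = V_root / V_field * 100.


Ea = V_root / V_field * 100 = 1221 / 1945 * 100 = 62.7763%

62.7763 %


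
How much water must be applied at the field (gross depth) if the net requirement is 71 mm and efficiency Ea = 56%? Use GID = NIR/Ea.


Ea = 56% = 0.56
GID = NIR / Ea = 71 / 0.56 = 126.7857 mm

126.7857 mm


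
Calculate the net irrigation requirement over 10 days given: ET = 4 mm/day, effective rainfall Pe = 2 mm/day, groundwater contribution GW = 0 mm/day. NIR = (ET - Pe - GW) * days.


Daily deficit = ET - Pe - GW = 4 - 2 - 0 = 2 mm/day
NIR = 2 * 10 = 20 mm

20.0000 mm


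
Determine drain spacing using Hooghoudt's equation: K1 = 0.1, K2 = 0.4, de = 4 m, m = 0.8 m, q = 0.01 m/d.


S^2 = 8*K2*de*m/q + 4*K1*m^2/q
S^2 = 8*0.4*4*0.8/0.01 + 4*0.1*0.8^2/0.01
S = sqrt(1049.6000)

32.3975 m


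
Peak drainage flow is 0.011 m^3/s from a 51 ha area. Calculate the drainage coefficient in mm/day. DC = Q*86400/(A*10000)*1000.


DC = Q * 86400 / (A * 10000) * 1000
DC = 0.011 * 86400 / (51 * 10000) * 1000
DC = 950400.0000 / 510000

1.8635 mm/day


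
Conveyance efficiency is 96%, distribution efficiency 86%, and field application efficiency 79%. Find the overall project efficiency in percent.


Ec = 0.96, Eb = 0.86, Ea = 0.79
E = 0.96 * 0.86 * 0.79 * 100 = 65.2224%

65.2224 %


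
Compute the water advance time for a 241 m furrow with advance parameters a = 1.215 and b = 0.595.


t = (L/a)^(1/b)
t = (241/1.215)^(1/0.595)
t = 198.353909^(1/0.595)

7265.1566 min


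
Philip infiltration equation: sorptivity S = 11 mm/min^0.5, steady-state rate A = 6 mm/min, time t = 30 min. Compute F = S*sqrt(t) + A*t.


F = S*sqrt(t) + A*t
F = 11*sqrt(30) + 6*30
F = 11*5.477226 + 180

240.2495 mm


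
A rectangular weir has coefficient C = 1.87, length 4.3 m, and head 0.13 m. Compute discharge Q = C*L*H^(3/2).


Q = C * L * H^(3/2) = 1.87 * 4.3 * 0.13^1.5 = 1.87 * 4.3 * 0.046872

0.3769 m^3/s


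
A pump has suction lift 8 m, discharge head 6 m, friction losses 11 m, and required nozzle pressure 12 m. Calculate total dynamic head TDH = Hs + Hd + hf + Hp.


TDH = Hs + Hd + hf + Hp = 8 + 6 + 11 + 12 = 37

37 m


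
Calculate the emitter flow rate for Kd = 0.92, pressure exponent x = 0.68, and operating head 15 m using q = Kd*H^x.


q = Kd * H^x = 0.92 * 15^0.68 = 0.92 * 6.305827

5.8014 L/h


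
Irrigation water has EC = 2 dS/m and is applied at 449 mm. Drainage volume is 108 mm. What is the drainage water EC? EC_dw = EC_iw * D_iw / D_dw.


EC_dw = EC_iw * D_iw / D_dw
EC_dw = 2 * 449 / 108
EC_dw = 898 / 108

8.3148 dS/m


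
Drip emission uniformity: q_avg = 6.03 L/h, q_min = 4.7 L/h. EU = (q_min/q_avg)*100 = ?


EU = (q_min/q_avg)*100 = (4.7/6.03)*100 = 77.9436%

77.9436 %


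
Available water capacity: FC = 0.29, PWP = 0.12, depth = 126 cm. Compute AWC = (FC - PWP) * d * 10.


AWC = (FC - PWP) * d * 10
AWC = (0.29 - 0.12) * 126 * 10
AWC = 0.1700 * 126 * 10

214.2000 mm


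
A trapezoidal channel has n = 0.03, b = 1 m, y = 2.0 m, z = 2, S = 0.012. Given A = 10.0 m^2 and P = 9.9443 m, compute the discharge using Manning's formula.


R = A/P = 10.0/9.9443 = 1.005601
Q = (1/0.03) * 10.0 * 1.005601^(2/3) * 0.012^0.5

36.6511 m^3/s


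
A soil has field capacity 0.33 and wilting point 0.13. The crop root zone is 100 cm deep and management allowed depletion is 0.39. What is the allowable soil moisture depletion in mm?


SMD = (FC - PWP) * d * MAD * 10
SMD = (0.33 - 0.13) * 100 * 0.39 * 10
SMD = 0.2000 * 100 * 0.39 * 10

78.0000 mm


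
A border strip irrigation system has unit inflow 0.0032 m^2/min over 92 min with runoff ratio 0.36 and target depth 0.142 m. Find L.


L = q*t/((1+r)*Z)
L = 0.0032*92/((1+0.36)*0.142)
L = 0.2944/0.19312

1.5244 m


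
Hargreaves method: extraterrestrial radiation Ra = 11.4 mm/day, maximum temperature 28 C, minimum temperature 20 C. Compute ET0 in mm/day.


Tmean = (Tmax + Tmin)/2 = (28 + 20)/2 = 24.0
ET0 = 0.0023 * 11.4 * (24.0 + 17.8) * sqrt(28 - 20)
ET0 = 0.0023 * 11.4 * 41.8 * 2.828427

3.0999 mm/day


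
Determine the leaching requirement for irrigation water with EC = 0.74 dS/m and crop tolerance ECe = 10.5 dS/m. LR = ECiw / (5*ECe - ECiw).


LR = ECiw / (5*ECe - ECiw)
LR = 0.74 / (5*10.5 - 0.74)
LR = 0.74 / 51.7600

0.0143


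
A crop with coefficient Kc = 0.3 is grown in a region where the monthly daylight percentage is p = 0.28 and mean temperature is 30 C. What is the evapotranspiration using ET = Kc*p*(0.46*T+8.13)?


ET = Kc * p * (0.46*T + 8.13)
ET = 0.3 * 0.28 * (0.46*30 + 8.13)
ET = 0.3 * 0.28 * 21.9300

1.8421 mm/day


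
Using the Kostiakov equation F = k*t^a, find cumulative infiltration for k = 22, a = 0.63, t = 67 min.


F = k * t^a = 22 * 67^0.63
F = 22 * 14.139274

311.0640 mm


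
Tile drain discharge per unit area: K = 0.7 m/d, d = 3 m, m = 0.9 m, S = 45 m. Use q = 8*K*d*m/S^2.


q = 8*K*d*m/S^2
q = 8*0.7*3*0.9/45^2
q = 15.1200 / 2025

0.0075 m/d


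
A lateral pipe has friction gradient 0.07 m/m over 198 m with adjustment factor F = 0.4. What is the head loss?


hf = J * L * F = 0.07 * 198 * 0.4 = 5.5440 m

5.5440 m


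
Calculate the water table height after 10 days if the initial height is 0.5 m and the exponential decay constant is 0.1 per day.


m = m0 * exp(-k*t)
m = 0.5 * exp(-0.1 * 10)
m = 0.5 * exp(-1.0000)

0.1839 m


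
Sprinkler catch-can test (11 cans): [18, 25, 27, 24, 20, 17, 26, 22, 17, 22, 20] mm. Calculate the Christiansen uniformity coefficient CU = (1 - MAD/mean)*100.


mean = 21.636364 mm
MAD = 2.942149 mm
CU = (1 - 2.942149/21.636364)*100

86.4018 %


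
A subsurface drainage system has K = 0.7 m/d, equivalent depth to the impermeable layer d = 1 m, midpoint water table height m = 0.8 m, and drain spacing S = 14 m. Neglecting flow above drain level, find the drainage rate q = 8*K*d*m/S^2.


q = 8*K*d*m/S^2
q = 8*0.7*1*0.8/14^2
q = 4.4800 / 196

0.0229 m/d


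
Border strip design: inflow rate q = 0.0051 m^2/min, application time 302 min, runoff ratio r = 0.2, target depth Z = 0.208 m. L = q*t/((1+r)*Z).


L = q*t/((1+r)*Z)
L = 0.0051*302/((1+0.2)*0.208)
L = 1.5402/0.2496

6.1707 m


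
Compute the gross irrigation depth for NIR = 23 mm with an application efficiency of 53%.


Ea = 53% = 0.53
GID = NIR / Ea = 23 / 0.53 = 43.3962 mm

43.3962 mm


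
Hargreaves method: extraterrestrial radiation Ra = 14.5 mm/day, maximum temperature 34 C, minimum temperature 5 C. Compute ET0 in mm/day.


Tmean = (Tmax + Tmin)/2 = (34 + 5)/2 = 19.5
ET0 = 0.0023 * 14.5 * (19.5 + 17.8) * sqrt(34 - 5)
ET0 = 0.0023 * 14.5 * 37.3 * 5.385165

6.6989 mm/day


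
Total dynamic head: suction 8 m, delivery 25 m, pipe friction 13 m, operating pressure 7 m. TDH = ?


TDH = Hs + Hd + hf + Hp = 8 + 25 + 13 + 7 = 53

53 m


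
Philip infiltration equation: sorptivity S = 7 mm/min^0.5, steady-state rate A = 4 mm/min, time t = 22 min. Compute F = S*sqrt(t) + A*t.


F = S*sqrt(t) + A*t
F = 7*sqrt(22) + 4*22
F = 7*4.690416 + 88

120.8329 mm


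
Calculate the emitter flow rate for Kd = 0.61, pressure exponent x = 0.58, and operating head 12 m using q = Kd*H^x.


q = Kd * H^x = 0.61 * 12^0.58 = 0.61 * 4.225957

2.5778 L/h


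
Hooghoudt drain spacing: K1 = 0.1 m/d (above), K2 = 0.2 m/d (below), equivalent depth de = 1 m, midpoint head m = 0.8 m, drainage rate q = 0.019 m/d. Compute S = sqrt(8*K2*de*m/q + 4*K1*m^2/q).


S^2 = 8*K2*de*m/q + 4*K1*m^2/q
S^2 = 8*0.2*1*0.8/0.019 + 4*0.1*0.8^2/0.019
S = sqrt(80.8421)

8.9912 m


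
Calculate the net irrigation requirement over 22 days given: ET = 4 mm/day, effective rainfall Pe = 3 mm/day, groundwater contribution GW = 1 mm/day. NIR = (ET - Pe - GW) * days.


Daily deficit = ET - Pe - GW = 4 - 3 - 1 = 0 mm/day
NIR = 0 * 22 = 0 mm

0 mm


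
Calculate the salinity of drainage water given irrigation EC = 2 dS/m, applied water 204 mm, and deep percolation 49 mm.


EC_dw = EC_iw * D_iw / D_dw
EC_dw = 2 * 204 / 49
EC_dw = 408 / 49

8.3265 dS/m


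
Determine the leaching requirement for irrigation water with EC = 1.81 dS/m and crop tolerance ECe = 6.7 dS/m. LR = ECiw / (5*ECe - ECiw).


LR = ECiw / (5*ECe - ECiw)
LR = 1.81 / (5*6.7 - 1.81)
LR = 1.81 / 31.6900

0.0571


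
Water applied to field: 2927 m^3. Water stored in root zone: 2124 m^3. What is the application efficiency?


Ea = V_root / V_field * 100 = 2124 / 2927 * 100 = 72.5658%

72.5658 %


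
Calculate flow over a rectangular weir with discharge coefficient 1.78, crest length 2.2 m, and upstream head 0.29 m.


Q = C * L * H^(3/2) = 1.78 * 2.2 * 0.29^1.5 = 1.78 * 2.2 * 0.156170

0.6116 m^3/s


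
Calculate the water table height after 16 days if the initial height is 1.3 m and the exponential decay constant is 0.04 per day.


m = m0 * exp(-k*t)
m = 1.3 * exp(-0.04 * 16)
m = 1.3 * exp(-0.6400)

0.6855 m


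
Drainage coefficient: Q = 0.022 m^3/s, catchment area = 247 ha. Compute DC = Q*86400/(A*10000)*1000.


DC = Q * 86400 / (A * 10000) * 1000
DC = 0.022 * 86400 / (247 * 10000) * 1000
DC = 1900800.0000 / 2470000

0.7696 mm/day


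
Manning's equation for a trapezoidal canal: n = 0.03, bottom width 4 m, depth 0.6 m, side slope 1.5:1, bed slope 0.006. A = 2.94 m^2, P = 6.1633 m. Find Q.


R = A/P = 2.94/6.1633 = 0.477017
Q = (1/0.03) * 2.94 * 0.477017^(2/3) * 0.006^0.5

4.6344 m^3/s


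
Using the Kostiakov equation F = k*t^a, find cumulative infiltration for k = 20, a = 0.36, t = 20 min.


F = k * t^a = 20 * 20^0.36
F = 20 * 2.940159

58.8032 mm


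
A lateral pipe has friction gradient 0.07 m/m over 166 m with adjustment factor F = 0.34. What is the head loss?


hf = J * L * F = 0.07 * 166 * 0.34 = 3.9508 m

3.9508 m


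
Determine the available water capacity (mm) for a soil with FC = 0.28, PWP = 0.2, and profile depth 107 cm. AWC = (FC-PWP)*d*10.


AWC = (FC - PWP) * d * 10
AWC = (0.28 - 0.2) * 107 * 10
AWC = 0.0800 * 107 * 10

85.6000 mm


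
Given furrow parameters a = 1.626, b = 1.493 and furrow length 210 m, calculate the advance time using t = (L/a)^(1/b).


t = (L/a)^(1/b)
t = (210/1.626)^(1/1.493)
t = 129.151292^(1/1.493)

25.9417 min


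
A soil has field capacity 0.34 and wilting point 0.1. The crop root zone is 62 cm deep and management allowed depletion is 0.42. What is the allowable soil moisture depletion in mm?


SMD = (FC - PWP) * d * MAD * 10
SMD = (0.34 - 0.1) * 62 * 0.42 * 10
SMD = 0.2400 * 62 * 0.42 * 10

62.4960 mm


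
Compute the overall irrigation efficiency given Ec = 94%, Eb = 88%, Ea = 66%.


Ec = 0.94, Eb = 0.88, Ea = 0.66
E = 0.94 * 0.88 * 0.66 * 100 = 54.5952%

54.5952 %


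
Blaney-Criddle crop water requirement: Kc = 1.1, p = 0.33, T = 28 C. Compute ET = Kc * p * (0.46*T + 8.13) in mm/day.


ET = Kc * p * (0.46*T + 8.13)
ET = 1.1 * 0.33 * (0.46*28 + 8.13)
ET = 1.1 * 0.33 * 21.0100

7.6266 mm/day


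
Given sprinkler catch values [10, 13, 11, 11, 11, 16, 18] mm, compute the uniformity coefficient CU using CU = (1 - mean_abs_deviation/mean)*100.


mean = 12.857143 mm
MAD = 2.408163 mm
CU = (1 - 2.408163/12.857143)*100

81.2698 %


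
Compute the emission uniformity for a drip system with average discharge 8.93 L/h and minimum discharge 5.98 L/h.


EU = (q_min/q_avg)*100 = (5.98/8.93)*100 = 66.9653%

66.9653 %


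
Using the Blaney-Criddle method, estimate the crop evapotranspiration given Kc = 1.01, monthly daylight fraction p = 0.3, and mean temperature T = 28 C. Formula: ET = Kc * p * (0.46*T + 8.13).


ET = Kc * p * (0.46*T + 8.13)
ET = 1.01 * 0.3 * (0.46*28 + 8.13)
ET = 1.01 * 0.3 * 21.0100

6.3660 mm/day


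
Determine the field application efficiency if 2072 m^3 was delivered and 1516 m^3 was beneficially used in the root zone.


Ea = V_root / V_field * 100 = 1516 / 2072 * 100 = 73.1660%

73.1660 %


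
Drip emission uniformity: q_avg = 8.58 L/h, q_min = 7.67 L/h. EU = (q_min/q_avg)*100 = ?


EU = (q_min/q_avg)*100 = (7.67/8.58)*100 = 89.3939%

89.3939 %


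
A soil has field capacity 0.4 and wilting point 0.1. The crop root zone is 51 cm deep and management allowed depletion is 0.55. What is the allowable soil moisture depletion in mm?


SMD = (FC - PWP) * d * MAD * 10
SMD = (0.4 - 0.1) * 51 * 0.55 * 10
SMD = 0.3000 * 51 * 0.55 * 10

84.1500 mm


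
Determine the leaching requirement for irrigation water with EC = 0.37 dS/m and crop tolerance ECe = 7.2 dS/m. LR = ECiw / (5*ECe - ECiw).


LR = ECiw / (5*ECe - ECiw)
LR = 0.37 / (5*7.2 - 0.37)
LR = 0.37 / 35.6300

0.0104


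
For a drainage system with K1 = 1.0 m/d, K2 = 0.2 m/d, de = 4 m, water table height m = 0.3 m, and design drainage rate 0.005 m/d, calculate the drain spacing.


S^2 = 8*K2*de*m/q + 4*K1*m^2/q
S^2 = 8*0.2*4*0.3/0.005 + 4*1.0*0.3^2/0.005
S = sqrt(456.0000)

21.3542 m


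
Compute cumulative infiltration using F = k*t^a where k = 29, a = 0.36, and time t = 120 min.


F = k * t^a = 29 * 120^0.36
F = 29 * 5.604092

162.5187 mm


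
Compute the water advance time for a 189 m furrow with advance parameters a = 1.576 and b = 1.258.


t = (L/a)^(1/b)
t = (189/1.576)^(1/1.258)
t = 119.923858^(1/1.258)

44.9312 min


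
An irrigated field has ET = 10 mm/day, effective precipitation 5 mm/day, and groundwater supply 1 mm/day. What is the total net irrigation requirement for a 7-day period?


Daily deficit = ET - Pe - GW = 10 - 5 - 1 = 4 mm/day
NIR = 4 * 7 = 28 mm

28.0000 mm


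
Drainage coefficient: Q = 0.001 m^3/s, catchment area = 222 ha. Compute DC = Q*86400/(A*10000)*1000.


DC = Q * 86400 / (A * 10000) * 1000
DC = 0.001 * 86400 / (222 * 10000) * 1000
DC = 86400.0000 / 2220000

0.0389 mm/day


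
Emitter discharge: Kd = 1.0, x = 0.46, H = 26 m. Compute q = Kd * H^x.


q = Kd * H^x = 1.0 * 26^0.46 = 1.0 * 4.475976

4.4760 L/h


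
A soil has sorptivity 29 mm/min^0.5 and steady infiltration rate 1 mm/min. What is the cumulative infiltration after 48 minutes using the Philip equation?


F = S*sqrt(t) + A*t
F = 29*sqrt(48) + 1*48
F = 29*6.928203 + 48

248.9179 mm


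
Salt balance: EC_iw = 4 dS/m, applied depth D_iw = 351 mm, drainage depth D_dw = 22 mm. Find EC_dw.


EC_dw = EC_iw * D_iw / D_dw
EC_dw = 4 * 351 / 22
EC_dw = 1404 / 22

63.8182 dS/m


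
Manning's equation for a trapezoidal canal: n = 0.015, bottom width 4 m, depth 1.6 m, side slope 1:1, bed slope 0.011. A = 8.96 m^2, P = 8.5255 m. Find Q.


R = A/P = 8.96/8.5255 = 1.050965
Q = (1/0.015) * 8.96 * 1.050965^(2/3) * 0.011^0.5

64.7598 m^3/s


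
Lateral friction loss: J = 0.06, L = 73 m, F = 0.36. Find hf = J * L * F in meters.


hf = J * L * F = 0.06 * 73 * 0.36 = 1.5768 m

1.5768 m


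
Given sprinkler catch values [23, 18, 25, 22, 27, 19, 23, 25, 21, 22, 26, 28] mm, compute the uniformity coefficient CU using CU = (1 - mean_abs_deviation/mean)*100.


mean = 23.250000 mm
MAD = 2.458333 mm
CU = (1 - 2.458333/23.250000)*100

89.4265 %


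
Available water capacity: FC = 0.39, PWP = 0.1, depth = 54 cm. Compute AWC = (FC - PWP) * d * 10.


AWC = (FC - PWP) * d * 10
AWC = (0.39 - 0.1) * 54 * 10
AWC = 0.2900 * 54 * 10

156.6000 mm


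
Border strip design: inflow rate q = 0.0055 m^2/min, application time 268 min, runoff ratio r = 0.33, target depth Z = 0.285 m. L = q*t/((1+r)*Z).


L = q*t/((1+r)*Z)
L = 0.0055*268/((1+0.33)*0.285)
L = 1.474/0.37905

3.8887 m


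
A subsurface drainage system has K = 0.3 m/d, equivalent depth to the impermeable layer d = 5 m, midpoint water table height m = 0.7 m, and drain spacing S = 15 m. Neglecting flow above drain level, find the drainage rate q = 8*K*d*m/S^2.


q = 8*K*d*m/S^2
q = 8*0.3*5*0.7/15^2
q = 8.4000 / 225

0.0373 m/d


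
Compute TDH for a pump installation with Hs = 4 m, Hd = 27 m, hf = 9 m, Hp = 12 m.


TDH = Hs + Hd + hf + Hp = 4 + 27 + 9 + 12 = 52

52 m


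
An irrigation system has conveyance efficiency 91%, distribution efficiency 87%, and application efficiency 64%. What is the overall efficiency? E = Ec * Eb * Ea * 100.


Ec = 0.91, Eb = 0.87, Ea = 0.64
E = 0.91 * 0.87 * 0.64 * 100 = 50.6688%

50.6688 %


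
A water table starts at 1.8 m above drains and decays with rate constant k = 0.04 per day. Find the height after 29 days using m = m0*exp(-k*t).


m = m0 * exp(-k*t)
m = 1.8 * exp(-0.04 * 29)
m = 1.8 * exp(-1.1600)

0.5643 m


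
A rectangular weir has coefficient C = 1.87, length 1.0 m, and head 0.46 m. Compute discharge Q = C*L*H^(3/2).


Q = C * L * H^(3/2) = 1.87 * 1.0 * 0.46^1.5 = 1.87 * 1.0 * 0.311987

0.5834 m^3/s


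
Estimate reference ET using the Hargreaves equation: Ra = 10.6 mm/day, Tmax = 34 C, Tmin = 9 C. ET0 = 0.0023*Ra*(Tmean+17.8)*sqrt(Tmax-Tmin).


Tmean = (Tmax + Tmin)/2 = (34 + 9)/2 = 21.5
ET0 = 0.0023 * 10.6 * (21.5 + 17.8) * sqrt(34 - 9)
ET0 = 0.0023 * 10.6 * 39.3 * 5.000000

4.7907 mm/day


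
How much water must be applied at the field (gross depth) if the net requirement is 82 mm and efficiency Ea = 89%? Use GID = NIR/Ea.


Ea = 89% = 0.89
GID = NIR / Ea = 82 / 0.89 = 92.1348 mm

92.1348 mm


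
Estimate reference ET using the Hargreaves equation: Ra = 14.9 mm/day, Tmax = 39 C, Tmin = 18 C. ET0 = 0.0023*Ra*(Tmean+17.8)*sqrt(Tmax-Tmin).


Tmean = (Tmax + Tmin)/2 = (39 + 18)/2 = 28.5
ET0 = 0.0023 * 14.9 * (28.5 + 17.8) * sqrt(39 - 18)
ET0 = 0.0023 * 14.9 * 46.3 * 4.582576

7.2712 mm/day


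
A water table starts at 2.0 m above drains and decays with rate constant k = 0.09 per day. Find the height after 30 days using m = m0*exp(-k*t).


m = m0 * exp(-k*t)
m = 2.0 * exp(-0.09 * 30)
m = 2.0 * exp(-2.7000)

0.1344 m


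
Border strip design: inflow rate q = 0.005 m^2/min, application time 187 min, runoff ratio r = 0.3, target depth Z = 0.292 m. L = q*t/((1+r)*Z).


L = q*t/((1+r)*Z)
L = 0.005*187/((1+0.3)*0.292)
L = 0.935/0.3796

2.4631 m


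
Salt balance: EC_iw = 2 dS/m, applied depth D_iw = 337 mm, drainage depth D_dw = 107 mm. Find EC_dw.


EC_dw = EC_iw * D_iw / D_dw
EC_dw = 2 * 337 / 107
EC_dw = 674 / 107

6.2991 dS/m


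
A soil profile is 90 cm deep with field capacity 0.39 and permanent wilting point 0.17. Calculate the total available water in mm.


AWC = (FC - PWP) * d * 10
AWC = (0.39 - 0.17) * 90 * 10
AWC = 0.2200 * 90 * 10

198.0000 mm
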